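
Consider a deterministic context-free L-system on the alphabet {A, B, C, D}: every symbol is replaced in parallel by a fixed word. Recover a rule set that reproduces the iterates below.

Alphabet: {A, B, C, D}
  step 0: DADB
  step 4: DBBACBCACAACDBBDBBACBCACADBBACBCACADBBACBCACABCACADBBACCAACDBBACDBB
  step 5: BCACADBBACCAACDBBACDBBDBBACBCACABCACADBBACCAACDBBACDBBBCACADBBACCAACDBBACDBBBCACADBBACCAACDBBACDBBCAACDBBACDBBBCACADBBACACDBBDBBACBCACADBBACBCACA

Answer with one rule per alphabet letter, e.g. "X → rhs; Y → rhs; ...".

A->DBB, B->CA, C->AC, D->B

  step 4 ⇒ step 5: DBBACBCACAACDBBDBBACBCACADBBACBCACADBBACBCACABCACADBBACCAACDBBACDBB ⇒ B·CA·CA·DBB·AC·CA·AC·DBB·AC·DBB·DBB·AC·B·CA·CA·B·CA·CA·DBB·AC·CA·AC·DBB·AC·DBB·B·CA·CA·DBB·AC·CA·AC·DBB·AC·DBB·B·CA·CA·DBB·AC·CA·AC·DBB·AC·DBB·CA·AC·DBB·AC·DBB·B·CA·CA·DBB·AC·AC·DBB·DBB·AC·B·CA·CA·DBB·AC·B·CA·CA
    A ↦ DBB
    B ↦ CA
    C ↦ AC
    D ↦ B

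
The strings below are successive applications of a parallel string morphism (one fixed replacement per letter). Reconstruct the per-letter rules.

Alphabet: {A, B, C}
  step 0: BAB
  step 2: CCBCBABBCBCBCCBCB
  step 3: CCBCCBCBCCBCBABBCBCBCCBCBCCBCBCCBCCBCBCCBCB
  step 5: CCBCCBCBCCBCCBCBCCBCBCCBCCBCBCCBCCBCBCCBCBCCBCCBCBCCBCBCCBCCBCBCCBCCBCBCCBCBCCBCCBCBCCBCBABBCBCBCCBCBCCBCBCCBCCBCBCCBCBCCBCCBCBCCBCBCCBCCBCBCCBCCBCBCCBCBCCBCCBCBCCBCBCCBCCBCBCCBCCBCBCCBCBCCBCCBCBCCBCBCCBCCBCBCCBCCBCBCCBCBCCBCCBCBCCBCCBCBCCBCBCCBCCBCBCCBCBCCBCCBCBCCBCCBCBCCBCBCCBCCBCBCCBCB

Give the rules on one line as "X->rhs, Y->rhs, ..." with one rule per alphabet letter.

  step 2 ⇒ step 3: CCBCBABBCBCBCCBCB ⇒ CCB·CCB·CB·CCB·CB·ABB·CB·CB·CCB·CB·CCB·CB·CCB·CCB·CB·CCB·CB
    A ↦ ABB
    B ↦ CB
    C ↦ CCB

A->ABB, B->CB, C->CCB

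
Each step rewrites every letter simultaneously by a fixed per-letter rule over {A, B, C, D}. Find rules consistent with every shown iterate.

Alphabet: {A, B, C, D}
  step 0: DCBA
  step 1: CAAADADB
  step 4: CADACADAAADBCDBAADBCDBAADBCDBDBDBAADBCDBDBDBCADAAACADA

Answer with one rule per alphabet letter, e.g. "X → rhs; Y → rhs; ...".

A->DB, B->ADA, C->AA, D->C

  step 0 ⇒ step 1: DCBA ⇒ C·AA·ADA·DB
    A ↦ DB
    B ↦ ADA
    C ↦ AA
    D ↦ C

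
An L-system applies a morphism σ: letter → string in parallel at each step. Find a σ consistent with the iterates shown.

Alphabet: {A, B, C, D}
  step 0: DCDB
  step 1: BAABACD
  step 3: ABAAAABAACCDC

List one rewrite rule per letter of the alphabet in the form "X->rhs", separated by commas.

  step 0 ⇒ step 1: DCDB ⇒ BA·A·BA·CD
    B ↦ CD
    C ↦ A
    D ↦ BA
    A ↦ C  (constrained at step 1)

A->C, B->CD, C->A, D->BA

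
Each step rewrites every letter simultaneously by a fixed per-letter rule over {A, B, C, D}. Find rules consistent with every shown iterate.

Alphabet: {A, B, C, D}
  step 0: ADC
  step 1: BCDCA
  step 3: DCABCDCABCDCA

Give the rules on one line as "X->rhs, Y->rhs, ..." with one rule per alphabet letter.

A->BC, B->DC, C->A, D->DC

  step 0 ⇒ step 1: ADC ⇒ BC·DC·A
    A ↦ BC
    C ↦ A
    D ↦ DC
    B ↦ DC  (constrained at step 1)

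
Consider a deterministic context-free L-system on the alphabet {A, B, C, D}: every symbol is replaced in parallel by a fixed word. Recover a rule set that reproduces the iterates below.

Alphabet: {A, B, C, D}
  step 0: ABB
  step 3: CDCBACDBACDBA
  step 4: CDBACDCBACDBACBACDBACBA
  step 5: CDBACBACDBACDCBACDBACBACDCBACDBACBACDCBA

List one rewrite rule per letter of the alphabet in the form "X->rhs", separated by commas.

A->BA, B->C, C->CD, D->BA

  step 4 ⇒ step 5: CDBACDCBACDBACBACDBACBA ⇒ CD·BA·C·BA·CD·BA·CD·C·BA·CD·BA·C·BA·CD·C·BA·CD·BA·C·BA·CD·C·BA
    A ↦ BA
    B ↦ C
    C ↦ CD
    D ↦ BA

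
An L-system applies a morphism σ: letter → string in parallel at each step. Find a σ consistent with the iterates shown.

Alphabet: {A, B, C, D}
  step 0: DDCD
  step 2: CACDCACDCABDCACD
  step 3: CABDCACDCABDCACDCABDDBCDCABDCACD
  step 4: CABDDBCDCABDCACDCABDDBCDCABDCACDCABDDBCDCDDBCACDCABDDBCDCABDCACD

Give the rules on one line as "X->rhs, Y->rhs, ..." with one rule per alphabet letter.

A->BD, B->DB, C->CA, D->CD

  step 3 ⇒ step 4: CABDCACDCABDCACDCABDDBCDCABDCACD ⇒ CA·BD·DB·CD·CA·BD·CA·CD·CA·BD·DB·CD·CA·BD·CA·CD·CA·BD·DB·CD·CD·DB·CA·CD·CA·BD·DB·CD·CA·BD·CA·CD
    A ↦ BD
    B ↦ DB
    C ↦ CA
    D ↦ CD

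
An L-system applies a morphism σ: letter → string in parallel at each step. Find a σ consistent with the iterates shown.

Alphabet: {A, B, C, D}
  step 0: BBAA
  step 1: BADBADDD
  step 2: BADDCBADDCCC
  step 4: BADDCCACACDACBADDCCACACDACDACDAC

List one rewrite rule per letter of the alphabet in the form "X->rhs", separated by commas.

  step 1 ⇒ step 2: BADBADDD ⇒ BAD·D·C·BAD·D·C·C·C
    A ↦ D
    B ↦ BAD
    D ↦ C
    C ↦ AC  (constrained at step 2)

A->D, B->BAD, C->AC, D->C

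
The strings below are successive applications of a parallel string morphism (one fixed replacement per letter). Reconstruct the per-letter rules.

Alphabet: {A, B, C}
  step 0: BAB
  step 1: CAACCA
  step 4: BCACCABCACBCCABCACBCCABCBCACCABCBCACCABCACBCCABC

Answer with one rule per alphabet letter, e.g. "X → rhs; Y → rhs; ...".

A->AC, B->CA, C->BC

  step 0 ⇒ step 1: BAB ⇒ CA·AC·CA
    A ↦ AC
    B ↦ CA
    C ↦ BC  (constrained at step 1)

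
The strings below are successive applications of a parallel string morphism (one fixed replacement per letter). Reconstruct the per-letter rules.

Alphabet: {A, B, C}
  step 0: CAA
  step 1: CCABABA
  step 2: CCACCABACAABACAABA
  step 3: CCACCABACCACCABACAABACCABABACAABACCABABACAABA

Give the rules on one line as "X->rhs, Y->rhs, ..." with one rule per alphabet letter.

  step 2 ⇒ step 3: CCACCABACAABACAABA ⇒ CCA·CCA·BA·CCA·CCA·BA·CAA·BA·CCA·BA·BA·CAA·BA·CCA·BA·BA·CAA·BA
    A ↦ BA
    B ↦ CAA
    C ↦ CCA

A->BA, B->CAA, C->CCA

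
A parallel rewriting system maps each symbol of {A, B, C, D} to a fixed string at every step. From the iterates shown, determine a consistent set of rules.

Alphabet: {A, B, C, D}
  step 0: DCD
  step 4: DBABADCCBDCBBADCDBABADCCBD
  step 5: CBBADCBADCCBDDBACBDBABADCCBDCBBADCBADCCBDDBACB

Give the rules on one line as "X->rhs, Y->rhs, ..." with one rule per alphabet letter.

A->DC, B->BA, C->D, D->CB

  step 4 ⇒ step 5: DBABADCCBDCBBADCDBABADCCBD ⇒ CB·BA·DC·BA·DC·CB·D·D·BA·CB·D·BA·BA·DC·CB·D·CB·BA·DC·BA·DC·CB·D·D·BA·CB
    A ↦ DC
    B ↦ BA
    C ↦ D
    D ↦ CB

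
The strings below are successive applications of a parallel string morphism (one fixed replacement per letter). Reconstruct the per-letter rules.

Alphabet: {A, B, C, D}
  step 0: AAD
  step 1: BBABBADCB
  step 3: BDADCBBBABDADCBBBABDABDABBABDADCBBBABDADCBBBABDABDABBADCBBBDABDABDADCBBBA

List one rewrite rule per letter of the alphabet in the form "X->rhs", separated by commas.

A->BBA, B->BDA, C->B, D->DCB

  step 0 ⇒ step 1: AAD ⇒ BBA·BBA·DCB
    A ↦ BBA
    D ↦ DCB
    B ↦ BDA  (constrained at step 1)
    C ↦ B  (constrained at step 1)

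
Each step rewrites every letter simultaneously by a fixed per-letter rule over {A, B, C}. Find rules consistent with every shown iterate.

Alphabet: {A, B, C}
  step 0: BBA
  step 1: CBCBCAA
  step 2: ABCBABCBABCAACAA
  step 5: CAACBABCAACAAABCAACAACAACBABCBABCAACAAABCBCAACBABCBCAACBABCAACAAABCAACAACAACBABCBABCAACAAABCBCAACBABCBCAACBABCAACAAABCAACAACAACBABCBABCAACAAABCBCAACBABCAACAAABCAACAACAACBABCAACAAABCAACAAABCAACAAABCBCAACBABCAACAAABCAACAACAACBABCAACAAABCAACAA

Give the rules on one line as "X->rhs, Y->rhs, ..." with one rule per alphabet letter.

  step 1 ⇒ step 2: CBCBCAA ⇒ AB·CB·AB·CB·AB·CAA·CAA
    A ↦ CAA
    B ↦ CB
    C ↦ AB

A->CAA, B->CB, C->AB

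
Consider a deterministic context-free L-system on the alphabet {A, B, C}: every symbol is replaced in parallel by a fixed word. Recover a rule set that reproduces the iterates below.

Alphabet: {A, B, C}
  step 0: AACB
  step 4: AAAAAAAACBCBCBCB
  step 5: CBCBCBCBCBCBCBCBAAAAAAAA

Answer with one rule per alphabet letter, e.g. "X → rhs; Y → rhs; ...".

A->CB, B->A, C->A

  step 4 ⇒ step 5: AAAAAAAACBCBCBCB ⇒ CB·CB·CB·CB·CB·CB·CB·CB·A·A·A·A·A·A·A·A
    A ↦ CB
    B ↦ A
    C ↦ A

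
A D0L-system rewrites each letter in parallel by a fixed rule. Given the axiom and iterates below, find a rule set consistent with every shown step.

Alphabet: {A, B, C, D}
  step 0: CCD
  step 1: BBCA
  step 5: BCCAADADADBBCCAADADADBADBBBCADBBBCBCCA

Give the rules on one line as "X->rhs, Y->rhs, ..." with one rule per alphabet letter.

A->BC, B->AD, C->B, D->CA

  step 0 ⇒ step 1: CCD ⇒ B·B·CA
    C ↦ B
    D ↦ CA
    A ↦ BC  (constrained at step 1)
    B ↦ AD  (constrained at step 1)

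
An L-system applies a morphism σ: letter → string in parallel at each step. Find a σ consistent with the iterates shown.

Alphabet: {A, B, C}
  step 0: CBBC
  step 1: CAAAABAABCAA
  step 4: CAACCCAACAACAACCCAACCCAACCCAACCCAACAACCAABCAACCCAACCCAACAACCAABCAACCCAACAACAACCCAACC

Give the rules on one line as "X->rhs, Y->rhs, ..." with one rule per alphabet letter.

  step 0 ⇒ step 1: CBBC ⇒ CAA·AAB·AAB·CAA
    B ↦ AAB
    C ↦ CAA
    A ↦ C  (constrained at step 1)

A->C, B->AAB, C->CAA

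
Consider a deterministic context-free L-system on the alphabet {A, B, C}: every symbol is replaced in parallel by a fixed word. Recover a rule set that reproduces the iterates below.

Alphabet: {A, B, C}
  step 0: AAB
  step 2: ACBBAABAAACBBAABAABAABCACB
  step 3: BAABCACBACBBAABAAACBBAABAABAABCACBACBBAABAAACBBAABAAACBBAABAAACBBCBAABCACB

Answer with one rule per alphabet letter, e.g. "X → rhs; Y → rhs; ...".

  step 2 ⇒ step 3: ACBBAABAAACBBAABAABAABCACB ⇒ BAA·BC·ACB·ACB·BAA·BAA·ACB·BAA·BAA·BAA·BC·ACB·ACB·BAA·BAA·ACB·BAA·BAA·ACB·BAA·BAA·ACB·BC·BAA·BC·ACB
    A ↦ BAA
    B ↦ ACB
    C ↦ BC

A->BAA, B->ACB, C->BC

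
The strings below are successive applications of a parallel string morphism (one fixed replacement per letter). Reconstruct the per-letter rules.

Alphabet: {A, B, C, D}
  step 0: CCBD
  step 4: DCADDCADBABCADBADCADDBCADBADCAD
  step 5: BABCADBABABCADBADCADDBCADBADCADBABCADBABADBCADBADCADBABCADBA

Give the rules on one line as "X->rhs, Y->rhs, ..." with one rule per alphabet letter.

  step 4 ⇒ step 5: DCADDCADBABCADBADCADDBCADBADCAD ⇒ BA·B·CAD·BA·BA·B·CAD·BA·D·CAD·D·B·CAD·BA·D·CAD·BA·B·CAD·BA·BA·D·B·CAD·BA·D·CAD·BA·B·CAD·BA
    A ↦ CAD
    B ↦ D
    C ↦ B
    D ↦ BA

A->CAD, B->D, C->B, D->BA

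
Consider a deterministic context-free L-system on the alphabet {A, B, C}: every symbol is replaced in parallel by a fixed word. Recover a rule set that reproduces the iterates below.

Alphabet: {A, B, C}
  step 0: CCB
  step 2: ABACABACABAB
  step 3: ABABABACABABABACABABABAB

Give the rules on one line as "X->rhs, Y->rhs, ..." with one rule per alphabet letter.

A->AB, B->AB, C->AC

  step 2 ⇒ step 3: ABACABACABAB ⇒ AB·AB·AB·AC·AB·AB·AB·AC·AB·AB·AB·AB
    A ↦ AB
    B ↦ AB
    C ↦ AC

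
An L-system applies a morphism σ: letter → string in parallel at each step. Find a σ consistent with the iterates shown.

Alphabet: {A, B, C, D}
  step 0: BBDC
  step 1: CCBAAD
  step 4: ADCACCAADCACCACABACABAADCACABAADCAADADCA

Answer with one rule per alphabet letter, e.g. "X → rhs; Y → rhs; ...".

  step 0 ⇒ step 1: BBDC ⇒ C·C·BA·AD
    B ↦ C
    C ↦ AD
    D ↦ BA
    A ↦ CA  (constrained at step 1)

A->CA, B->C, C->AD, D->BA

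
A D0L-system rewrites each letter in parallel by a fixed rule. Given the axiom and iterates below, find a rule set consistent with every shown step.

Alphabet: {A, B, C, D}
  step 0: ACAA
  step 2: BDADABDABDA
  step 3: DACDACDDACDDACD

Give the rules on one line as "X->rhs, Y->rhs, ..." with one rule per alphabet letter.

A->CD, B->D, C->BD, D->A

  step 2 ⇒ step 3: BDADABDABDA ⇒ D·A·CD·A·CD·D·A·CD·D·A·CD
    A ↦ CD
    B ↦ D
    D ↦ A
    C ↦ BD  (constrained at step 0)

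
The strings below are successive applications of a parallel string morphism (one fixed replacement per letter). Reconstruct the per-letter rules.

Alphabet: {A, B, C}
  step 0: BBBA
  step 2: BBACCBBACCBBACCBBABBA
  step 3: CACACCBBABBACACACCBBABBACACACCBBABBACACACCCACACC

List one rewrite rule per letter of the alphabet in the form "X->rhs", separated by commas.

A->CC, B->CA, C->BBA

  step 2 ⇒ step 3: BBACCBBACCBBACCBBABBA ⇒ CA·CA·CC·BBA·BBA·CA·CA·CC·BBA·BBA·CA·CA·CC·BBA·BBA·CA·CA·CC·CA·CA·CC
    A ↦ CC
    B ↦ CA
    C ↦ BBA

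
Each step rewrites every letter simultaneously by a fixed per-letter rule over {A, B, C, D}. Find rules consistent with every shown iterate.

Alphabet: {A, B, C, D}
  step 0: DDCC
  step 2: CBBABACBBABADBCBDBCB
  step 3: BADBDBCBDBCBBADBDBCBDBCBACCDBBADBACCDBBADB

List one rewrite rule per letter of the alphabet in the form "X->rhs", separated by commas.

A->CB, B->DB, C->BA, D->ACC

  step 2 ⇒ step 3: CBBABACBBABADBCBDBCB ⇒ BA·DB·DB·CB·DB·CB·BA·DB·DB·CB·DB·CB·ACC·DB·BA·DB·ACC·DB·BA·DB
    A ↦ CB
    B ↦ DB
    C ↦ BA
    D ↦ ACC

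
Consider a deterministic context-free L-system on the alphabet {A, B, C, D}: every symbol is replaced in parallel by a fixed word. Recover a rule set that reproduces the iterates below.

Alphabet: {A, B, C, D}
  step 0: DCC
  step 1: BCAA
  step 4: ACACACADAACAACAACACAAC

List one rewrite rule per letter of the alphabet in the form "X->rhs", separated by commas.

  step 0 ⇒ step 1: DCC ⇒ BC·A·A
    C ↦ A
    D ↦ BC
    A ↦ AC  (constrained at step 1)
    B ↦ CAD  (constrained at step 1)

A->AC, B->CAD, C->A, D->BC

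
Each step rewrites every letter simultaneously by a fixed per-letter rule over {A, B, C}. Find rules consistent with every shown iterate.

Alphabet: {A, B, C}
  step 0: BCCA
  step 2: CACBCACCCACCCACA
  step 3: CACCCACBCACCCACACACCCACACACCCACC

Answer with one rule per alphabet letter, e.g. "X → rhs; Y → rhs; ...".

  step 2 ⇒ step 3: CACBCACCCACCCACA ⇒ CA·CC·CA·CB·CA·CC·CA·CA·CA·CC·CA·CA·CA·CC·CA·CC
    A ↦ CC
    B ↦ CB
    C ↦ CA

A->CC, B->CB, C->CA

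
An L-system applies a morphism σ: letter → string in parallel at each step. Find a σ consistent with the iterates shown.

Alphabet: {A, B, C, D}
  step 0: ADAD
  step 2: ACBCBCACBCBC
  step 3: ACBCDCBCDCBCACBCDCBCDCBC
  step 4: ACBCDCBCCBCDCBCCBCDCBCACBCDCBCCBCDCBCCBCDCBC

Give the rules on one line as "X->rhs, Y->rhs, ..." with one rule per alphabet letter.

  step 3 ⇒ step 4: ACBCDCBCDCBCACBCDCBCDCBC ⇒ AC·BC·DC·BC·C·BC·DC·BC·C·BC·DC·BC·AC·BC·DC·BC·C·BC·DC·BC·C·BC·DC·BC
    A ↦ AC
    B ↦ DC
    C ↦ BC
    D ↦ C

A->AC, B->DC, C->BC, D->C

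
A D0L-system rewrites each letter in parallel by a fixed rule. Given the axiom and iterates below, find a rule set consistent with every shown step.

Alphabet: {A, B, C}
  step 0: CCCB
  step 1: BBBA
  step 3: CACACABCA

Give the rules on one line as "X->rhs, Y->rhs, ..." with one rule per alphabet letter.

  step 0 ⇒ step 1: CCCB ⇒ B·B·B·A
    B ↦ A
    C ↦ B
    A ↦ CA  (constrained at step 1)

A->CA, B->A, C->B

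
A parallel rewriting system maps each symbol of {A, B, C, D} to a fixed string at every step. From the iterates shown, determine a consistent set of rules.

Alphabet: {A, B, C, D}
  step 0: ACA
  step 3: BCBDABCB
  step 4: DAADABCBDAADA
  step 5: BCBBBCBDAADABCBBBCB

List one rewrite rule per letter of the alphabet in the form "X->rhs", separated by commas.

A->B, B->DA, C->A, D->BC

  step 4 ⇒ step 5: DAADABCBDAADA ⇒ BC·B·B·BC·B·DA·A·DA·BC·B·B·BC·B
    A ↦ B
    B ↦ DA
    C ↦ A
    D ↦ BC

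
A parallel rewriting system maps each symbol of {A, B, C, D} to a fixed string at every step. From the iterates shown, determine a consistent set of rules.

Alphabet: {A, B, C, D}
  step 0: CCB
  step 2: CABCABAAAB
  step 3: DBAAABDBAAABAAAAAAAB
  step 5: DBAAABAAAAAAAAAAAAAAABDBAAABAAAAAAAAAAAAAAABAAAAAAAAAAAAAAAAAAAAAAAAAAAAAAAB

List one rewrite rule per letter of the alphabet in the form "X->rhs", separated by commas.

  step 2 ⇒ step 3: CABCABAAAB ⇒ DB·AA·AB·DB·AA·AB·AA·AA·AA·AB
    A ↦ AA
    B ↦ AB
    C ↦ DB
    D ↦ C  (constrained at step 3)

A->AA, B->AB, C->DB, D->C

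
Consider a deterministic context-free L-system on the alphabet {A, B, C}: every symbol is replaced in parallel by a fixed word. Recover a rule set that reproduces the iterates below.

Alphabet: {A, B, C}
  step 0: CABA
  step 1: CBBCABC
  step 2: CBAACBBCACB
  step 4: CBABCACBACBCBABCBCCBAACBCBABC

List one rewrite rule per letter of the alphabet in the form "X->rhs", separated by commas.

A->BC, B->A, C->CB

  step 1 ⇒ step 2: CBBCABC ⇒ CB·A·A·CB·BC·A·CB
    A ↦ BC
    B ↦ A
    C ↦ CB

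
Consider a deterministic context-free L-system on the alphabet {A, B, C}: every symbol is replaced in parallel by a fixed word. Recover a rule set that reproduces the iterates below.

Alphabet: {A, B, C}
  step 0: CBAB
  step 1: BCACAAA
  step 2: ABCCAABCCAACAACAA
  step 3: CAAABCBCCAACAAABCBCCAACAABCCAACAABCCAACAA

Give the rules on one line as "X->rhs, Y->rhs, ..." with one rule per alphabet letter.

A->CAA, B->A, C->BC

  step 2 ⇒ step 3: ABCCAABCCAACAACAA ⇒ CAA·A·BC·BC·CAA·CAA·A·BC·BC·CAA·CAA·BC·CAA·CAA·BC·CAA·CAA
    A ↦ CAA
    B ↦ A
    C ↦ BC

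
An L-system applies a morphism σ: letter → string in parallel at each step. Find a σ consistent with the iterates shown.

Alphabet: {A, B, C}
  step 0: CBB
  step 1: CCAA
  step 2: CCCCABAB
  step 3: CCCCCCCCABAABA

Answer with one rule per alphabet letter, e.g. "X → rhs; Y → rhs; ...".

  step 2 ⇒ step 3: CCCCABAB ⇒ CC·CC·CC·CC·AB·A·AB·A
    A ↦ AB
    B ↦ A
    C ↦ CC

A->AB, B->A, C->CC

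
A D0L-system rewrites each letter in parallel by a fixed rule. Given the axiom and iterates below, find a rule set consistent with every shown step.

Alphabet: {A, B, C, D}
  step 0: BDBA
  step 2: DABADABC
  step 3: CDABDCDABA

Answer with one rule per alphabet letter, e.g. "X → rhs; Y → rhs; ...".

A->D, B->AB, C->A, D->C

  step 2 ⇒ step 3: DABADABC ⇒ C·D·AB·D·C·D·AB·A
    A ↦ D
    B ↦ AB
    C ↦ A
    D ↦ C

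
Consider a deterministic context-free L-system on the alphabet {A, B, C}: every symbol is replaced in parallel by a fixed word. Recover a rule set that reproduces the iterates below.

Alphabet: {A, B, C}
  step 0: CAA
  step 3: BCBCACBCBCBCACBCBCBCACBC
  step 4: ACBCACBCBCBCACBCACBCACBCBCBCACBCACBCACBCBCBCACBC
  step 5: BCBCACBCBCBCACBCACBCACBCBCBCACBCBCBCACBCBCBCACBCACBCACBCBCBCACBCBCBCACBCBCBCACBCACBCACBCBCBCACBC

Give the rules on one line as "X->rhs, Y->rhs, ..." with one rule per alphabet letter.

  step 4 ⇒ step 5: ACBCACBCBCBCACBCACBCACBCBCBCACBCACBCACBCBCBCACBC ⇒ BC·BC·AC·BC·BC·BC·AC·BC·AC·BC·AC·BC·BC·BC·AC·BC·BC·BC·AC·BC·BC·BC·AC·BC·AC·BC·AC·BC·BC·BC·AC·BC·BC·BC·AC·BC·BC·BC·AC·BC·AC·BC·AC·BC·BC·BC·AC·BC
    A ↦ BC
    B ↦ AC
    C ↦ BC

A->BC, B->AC, C->BC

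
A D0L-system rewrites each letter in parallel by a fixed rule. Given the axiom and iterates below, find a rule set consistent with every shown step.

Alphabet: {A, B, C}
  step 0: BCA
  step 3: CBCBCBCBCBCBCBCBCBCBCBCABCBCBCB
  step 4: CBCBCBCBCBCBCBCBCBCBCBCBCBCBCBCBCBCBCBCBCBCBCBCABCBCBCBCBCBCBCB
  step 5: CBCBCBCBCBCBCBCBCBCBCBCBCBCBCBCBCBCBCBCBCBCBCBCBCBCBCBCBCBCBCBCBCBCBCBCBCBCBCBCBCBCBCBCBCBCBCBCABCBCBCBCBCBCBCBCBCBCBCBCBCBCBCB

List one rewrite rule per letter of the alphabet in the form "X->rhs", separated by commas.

A->CAB, B->CB, C->CB

  step 4 ⇒ step 5: CBCBCBCBCBCBCBCBCBCBCBCBCBCBCBCBCBCBCBCBCBCBCBCABCBCBCBCBCBCBCB ⇒ CB·CB·CB·CB·CB·CB·CB·CB·CB·CB·CB·CB·CB·CB·CB·CB·CB·CB·CB·CB·CB·CB·CB·CB·CB·CB·CB·CB·CB·CB·CB·CB·CB·CB·CB·CB·CB·CB·CB·CB·CB·CB·CB·CB·CB·CB·CB·CAB·CB·CB·CB·CB·CB·CB·CB·CB·CB·CB·CB·CB·CB·CB·CB
    A ↦ CAB
    B ↦ CB
    C ↦ CB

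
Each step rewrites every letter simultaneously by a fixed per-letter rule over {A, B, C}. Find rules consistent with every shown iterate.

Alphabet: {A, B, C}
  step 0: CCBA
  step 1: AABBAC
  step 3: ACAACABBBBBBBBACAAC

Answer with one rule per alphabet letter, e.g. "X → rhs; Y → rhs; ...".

A->AC, B->BB, C->A

  step 0 ⇒ step 1: CCBA ⇒ A·A·BB·AC
    A ↦ AC
    B ↦ BB
    C ↦ A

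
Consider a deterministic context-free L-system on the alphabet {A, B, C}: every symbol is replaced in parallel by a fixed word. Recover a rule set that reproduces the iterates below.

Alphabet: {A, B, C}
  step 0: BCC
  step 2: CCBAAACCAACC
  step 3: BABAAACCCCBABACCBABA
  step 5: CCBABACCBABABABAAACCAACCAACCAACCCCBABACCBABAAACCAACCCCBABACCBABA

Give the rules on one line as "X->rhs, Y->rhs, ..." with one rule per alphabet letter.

  step 2 ⇒ step 3: CCBAAACCAACC ⇒ BA·BA·AAC·C·C·C·BA·BA·C·C·BA·BA
    A ↦ C
    B ↦ AAC
    C ↦ BA

A->C, B->AAC, C->BA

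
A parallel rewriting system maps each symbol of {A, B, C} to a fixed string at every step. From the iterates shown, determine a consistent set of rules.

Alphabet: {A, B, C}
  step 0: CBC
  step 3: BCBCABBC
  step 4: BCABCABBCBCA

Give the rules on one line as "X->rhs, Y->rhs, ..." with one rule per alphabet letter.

A->B, B->BC, C->A

  step 3 ⇒ step 4: BCBCABBC ⇒ BC·A·BC·A·B·BC·BC·A
    A ↦ B
    B ↦ BC
    C ↦ A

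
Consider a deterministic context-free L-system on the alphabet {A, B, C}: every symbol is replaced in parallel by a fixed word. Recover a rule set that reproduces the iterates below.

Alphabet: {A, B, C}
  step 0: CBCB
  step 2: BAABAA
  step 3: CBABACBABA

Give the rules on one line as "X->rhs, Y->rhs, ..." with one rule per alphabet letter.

A->BA, B->C, C->A

  step 2 ⇒ step 3: BAABAA ⇒ C·BA·BA·C·BA·BA
    A ↦ BA
    B ↦ C
    C ↦ A  (constrained at step 0)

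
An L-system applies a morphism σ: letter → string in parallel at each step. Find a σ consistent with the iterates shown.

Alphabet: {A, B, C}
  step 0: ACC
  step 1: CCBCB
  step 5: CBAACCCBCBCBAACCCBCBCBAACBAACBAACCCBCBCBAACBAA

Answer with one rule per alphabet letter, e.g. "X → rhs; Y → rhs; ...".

A->C, B->AA, C->CB

  step 0 ⇒ step 1: ACC ⇒ C·CB·CB
    A ↦ C
    C ↦ CB
    B ↦ AA  (constrained at step 1)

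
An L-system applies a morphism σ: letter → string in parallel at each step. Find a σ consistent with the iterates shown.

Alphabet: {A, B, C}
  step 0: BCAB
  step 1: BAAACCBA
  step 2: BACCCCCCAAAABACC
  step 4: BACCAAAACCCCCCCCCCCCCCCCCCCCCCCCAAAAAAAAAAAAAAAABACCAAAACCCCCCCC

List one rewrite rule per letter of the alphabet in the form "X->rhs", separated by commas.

  step 1 ⇒ step 2: BAAACCBA ⇒ BA·CC·CC·CC·AA·AA·BA·CC
    A ↦ CC
    B ↦ BA
    C ↦ AA

A->CC, B->BA, C->AA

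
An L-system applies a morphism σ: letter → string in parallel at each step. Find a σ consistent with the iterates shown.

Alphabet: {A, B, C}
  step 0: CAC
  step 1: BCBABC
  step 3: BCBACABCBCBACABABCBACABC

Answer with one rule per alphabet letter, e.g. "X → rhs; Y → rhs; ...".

  step 0 ⇒ step 1: CAC ⇒ BC·BA·BC
    A ↦ BA
    C ↦ BC
    B ↦ CA  (constrained at step 1)

A->BA, B->CA, C->BC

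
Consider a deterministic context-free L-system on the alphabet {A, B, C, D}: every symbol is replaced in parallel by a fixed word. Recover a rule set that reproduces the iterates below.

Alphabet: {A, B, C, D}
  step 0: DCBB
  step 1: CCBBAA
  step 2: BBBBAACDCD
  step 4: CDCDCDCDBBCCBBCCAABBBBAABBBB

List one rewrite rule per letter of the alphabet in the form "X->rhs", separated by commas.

A->CD, B->A, C->BB, D->CC

  step 1 ⇒ step 2: CCBBAA ⇒ BB·BB·A·A·CD·CD
    A ↦ CD
    B ↦ A
    C ↦ BB
  step 0 ⇒ step 1: DCBB ⇒ CC·BB·A·A
    D ↦ CC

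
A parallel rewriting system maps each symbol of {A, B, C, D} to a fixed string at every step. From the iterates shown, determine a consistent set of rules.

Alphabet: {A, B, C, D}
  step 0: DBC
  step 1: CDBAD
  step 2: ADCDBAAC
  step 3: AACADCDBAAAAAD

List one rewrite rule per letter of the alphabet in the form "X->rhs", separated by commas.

A->AA, B->DB, C->AD, D->C

  step 2 ⇒ step 3: ADCDBAAC ⇒ AA·C·AD·C·DB·AA·AA·AD
    A ↦ AA
    B ↦ DB
    C ↦ AD
    D ↦ C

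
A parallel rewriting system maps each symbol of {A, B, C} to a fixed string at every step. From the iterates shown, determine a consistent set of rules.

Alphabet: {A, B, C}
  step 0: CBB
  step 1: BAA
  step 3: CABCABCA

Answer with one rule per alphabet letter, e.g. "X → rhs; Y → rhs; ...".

A->CA, B->A, C->B

  step 0 ⇒ step 1: CBB ⇒ B·A·A
    B ↦ A
    C ↦ B
    A ↦ CA  (constrained at step 1)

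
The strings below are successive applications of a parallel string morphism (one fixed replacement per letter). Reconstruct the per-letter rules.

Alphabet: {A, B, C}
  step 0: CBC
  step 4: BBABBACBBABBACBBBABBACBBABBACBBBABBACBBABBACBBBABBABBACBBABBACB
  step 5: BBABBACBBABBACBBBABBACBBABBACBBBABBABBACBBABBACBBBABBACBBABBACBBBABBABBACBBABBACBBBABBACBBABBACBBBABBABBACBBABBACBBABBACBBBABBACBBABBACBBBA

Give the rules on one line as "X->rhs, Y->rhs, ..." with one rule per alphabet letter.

A->C, B->BBA, C->B

  step 4 ⇒ step 5: BBABBACBBABBACBBBABBACBBABBACBBBABBACBBABBACBBBABBABBACBBABBACB ⇒ BBA·BBA·C·BBA·BBA·C·B·BBA·BBA·C·BBA·BBA·C·B·BBA·BBA·BBA·C·BBA·BBA·C·B·BBA·BBA·C·BBA·BBA·C·B·BBA·BBA·BBA·C·BBA·BBA·C·B·BBA·BBA·C·BBA·BBA·C·B·BBA·BBA·BBA·C·BBA·BBA·C·BBA·BBA·C·B·BBA·BBA·C·BBA·BBA·C·B·BBA
    A ↦ C
    B ↦ BBA
    C ↦ B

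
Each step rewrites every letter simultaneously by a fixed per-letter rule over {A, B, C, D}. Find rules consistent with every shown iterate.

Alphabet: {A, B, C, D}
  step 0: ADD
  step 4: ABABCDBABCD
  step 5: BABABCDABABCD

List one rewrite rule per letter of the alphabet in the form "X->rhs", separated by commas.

  step 4 ⇒ step 5: ABABCDBABCD ⇒ B·A·B·A·B·CD·A·B·A·B·CD
    A ↦ B
    B ↦ A
    C ↦ B
    D ↦ CD

A->B, B->A, C->B, D->CD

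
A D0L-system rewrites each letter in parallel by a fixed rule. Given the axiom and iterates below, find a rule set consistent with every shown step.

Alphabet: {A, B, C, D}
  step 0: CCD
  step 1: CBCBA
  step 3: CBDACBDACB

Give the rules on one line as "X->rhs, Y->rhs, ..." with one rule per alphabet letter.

A->C, B->D, C->CB, D->A

  step 0 ⇒ step 1: CCD ⇒ CB·CB·A
    C ↦ CB
    D ↦ A
    A ↦ C  (constrained at step 1)
    B ↦ D  (constrained at step 1)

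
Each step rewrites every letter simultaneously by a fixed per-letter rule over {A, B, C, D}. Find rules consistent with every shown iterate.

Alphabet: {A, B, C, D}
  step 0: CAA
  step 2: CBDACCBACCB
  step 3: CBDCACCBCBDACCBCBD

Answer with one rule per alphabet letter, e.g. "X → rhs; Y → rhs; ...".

  step 2 ⇒ step 3: CBDACCBACCB ⇒ CB·D·C·AC·CB·CB·D·AC·CB·CB·D
    A ↦ AC
    B ↦ D
    C ↦ CB
    D ↦ C

A->AC, B->D, C->CB, D->C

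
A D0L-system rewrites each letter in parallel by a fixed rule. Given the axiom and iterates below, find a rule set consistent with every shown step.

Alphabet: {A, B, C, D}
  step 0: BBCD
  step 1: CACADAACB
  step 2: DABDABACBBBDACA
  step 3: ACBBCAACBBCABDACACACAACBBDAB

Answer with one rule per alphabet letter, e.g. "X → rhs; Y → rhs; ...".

  step 2 ⇒ step 3: DABDABACBBBDACA ⇒ ACB·B·CA·ACB·B·CA·B·DA·CA·CA·CA·ACB·B·DA·B
    A ↦ B
    B ↦ CA
    C ↦ DA
    D ↦ ACB

A->B, B->CA, C->DA, D->ACB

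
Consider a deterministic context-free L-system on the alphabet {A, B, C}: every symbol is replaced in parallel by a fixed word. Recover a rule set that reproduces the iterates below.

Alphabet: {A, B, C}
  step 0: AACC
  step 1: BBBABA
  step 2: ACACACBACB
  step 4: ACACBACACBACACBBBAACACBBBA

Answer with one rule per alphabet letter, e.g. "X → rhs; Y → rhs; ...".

  step 1 ⇒ step 2: BBBABA ⇒ AC·AC·AC·B·AC·B
    A ↦ B
    B ↦ AC
  step 0 ⇒ step 1: AACC ⇒ B·B·BA·BA
    C ↦ BA

A->B, B->AC, C->BA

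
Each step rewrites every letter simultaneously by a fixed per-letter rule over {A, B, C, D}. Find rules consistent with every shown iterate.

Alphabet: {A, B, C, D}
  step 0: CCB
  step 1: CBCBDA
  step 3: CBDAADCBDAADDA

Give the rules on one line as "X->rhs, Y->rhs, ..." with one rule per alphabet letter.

A->D, B->DA, C->CB, D->A

  step 0 ⇒ step 1: CCB ⇒ CB·CB·DA
    B ↦ DA
    C ↦ CB
    A ↦ D  (constrained at step 1)
    D ↦ A  (constrained at step 1)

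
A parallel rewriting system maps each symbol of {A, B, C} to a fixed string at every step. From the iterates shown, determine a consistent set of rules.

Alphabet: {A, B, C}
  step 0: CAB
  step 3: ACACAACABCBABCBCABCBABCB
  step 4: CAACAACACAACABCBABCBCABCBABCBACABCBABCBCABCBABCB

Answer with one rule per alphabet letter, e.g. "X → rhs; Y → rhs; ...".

  step 3 ⇒ step 4: ACACAACABCBABCBCABCBABCB ⇒ CA·A·CA·A·CA·CA·A·CA·BCB·A·BCB·CA·BCB·A·BCB·A·CA·BCB·A·BCB·CA·BCB·A·BCB
    A ↦ CA
    B ↦ BCB
    C ↦ A

A->CA, B->BCB, C->A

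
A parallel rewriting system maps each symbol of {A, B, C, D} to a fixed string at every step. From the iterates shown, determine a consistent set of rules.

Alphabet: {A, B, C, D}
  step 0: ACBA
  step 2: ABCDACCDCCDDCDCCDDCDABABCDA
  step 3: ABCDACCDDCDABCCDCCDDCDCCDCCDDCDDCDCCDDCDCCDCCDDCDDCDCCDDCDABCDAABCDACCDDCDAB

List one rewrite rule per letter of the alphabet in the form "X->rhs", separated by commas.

A->AB, B->CDA, C->CCD, D->DCD

  step 2 ⇒ step 3: ABCDACCDCCDDCDCCDDCDABABCDA ⇒ AB·CDA·CCD·DCD·AB·CCD·CCD·DCD·CCD·CCD·DCD·DCD·CCD·DCD·CCD·CCD·DCD·DCD·CCD·DCD·AB·CDA·AB·CDA·CCD·DCD·AB
    A ↦ AB
    B ↦ CDA
    C ↦ CCD
    D ↦ DCD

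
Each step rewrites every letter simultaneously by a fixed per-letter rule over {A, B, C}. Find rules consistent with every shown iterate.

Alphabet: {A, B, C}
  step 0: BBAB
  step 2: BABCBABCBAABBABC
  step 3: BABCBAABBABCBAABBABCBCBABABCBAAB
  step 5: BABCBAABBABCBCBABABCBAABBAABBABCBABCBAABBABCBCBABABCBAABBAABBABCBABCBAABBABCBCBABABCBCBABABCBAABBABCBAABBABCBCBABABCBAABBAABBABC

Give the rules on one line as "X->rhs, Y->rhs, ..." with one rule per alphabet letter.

A->BC, B->BA, C->AB

  step 2 ⇒ step 3: BABCBABCBAABBABC ⇒ BA·BC·BA·AB·BA·BC·BA·AB·BA·BC·BC·BA·BA·BC·BA·AB
    A ↦ BC
    B ↦ BA
    C ↦ AB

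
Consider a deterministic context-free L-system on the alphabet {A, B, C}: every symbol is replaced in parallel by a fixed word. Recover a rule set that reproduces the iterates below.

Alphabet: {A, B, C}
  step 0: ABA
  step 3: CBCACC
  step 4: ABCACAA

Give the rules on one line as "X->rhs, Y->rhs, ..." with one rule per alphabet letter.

  step 3 ⇒ step 4: CBCACC ⇒ A·BC·A·C·A·A
    A ↦ C
    B ↦ BC
    C ↦ A

A->C, B->BC, C->A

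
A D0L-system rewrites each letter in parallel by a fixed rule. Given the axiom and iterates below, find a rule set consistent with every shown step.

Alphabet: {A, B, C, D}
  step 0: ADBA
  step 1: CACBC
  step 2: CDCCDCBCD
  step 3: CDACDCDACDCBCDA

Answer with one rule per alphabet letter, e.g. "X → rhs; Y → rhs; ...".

A->C, B->CB, C->CD, D->A

  step 2 ⇒ step 3: CDCCDCBCD ⇒ CD·A·CD·CD·A·CD·CB·CD·A
    B ↦ CB
    C ↦ CD
    D ↦ A
  step 0 ⇒ step 1: ADBA ⇒ C·A·CB·C
    A ↦ C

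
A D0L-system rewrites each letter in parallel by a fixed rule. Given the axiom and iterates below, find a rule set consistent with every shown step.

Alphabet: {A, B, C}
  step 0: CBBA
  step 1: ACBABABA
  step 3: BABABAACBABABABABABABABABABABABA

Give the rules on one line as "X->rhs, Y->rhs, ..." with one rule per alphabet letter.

  step 0 ⇒ step 1: CBBA ⇒ AC·BA·BA·BA
    A ↦ BA
    B ↦ BA
    C ↦ AC

A->BA, B->BA, C->AC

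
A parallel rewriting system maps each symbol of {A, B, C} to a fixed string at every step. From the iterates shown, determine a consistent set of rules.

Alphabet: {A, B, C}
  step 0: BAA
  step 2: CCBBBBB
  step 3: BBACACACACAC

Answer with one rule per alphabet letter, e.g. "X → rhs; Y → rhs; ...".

  step 2 ⇒ step 3: CCBBBBB ⇒ B·B·AC·AC·AC·AC·AC
    B ↦ AC
    C ↦ B
    A ↦ CC  (constrained at step 0)

A->CC, B->AC, C->B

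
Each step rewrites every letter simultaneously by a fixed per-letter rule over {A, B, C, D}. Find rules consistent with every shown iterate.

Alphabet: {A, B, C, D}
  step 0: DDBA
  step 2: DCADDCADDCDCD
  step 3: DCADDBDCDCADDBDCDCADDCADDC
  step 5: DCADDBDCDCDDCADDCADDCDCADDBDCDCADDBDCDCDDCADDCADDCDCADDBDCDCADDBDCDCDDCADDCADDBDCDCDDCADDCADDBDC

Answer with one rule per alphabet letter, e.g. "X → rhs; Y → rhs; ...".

A->DB, B->D, C->AD, D->DC

  step 2 ⇒ step 3: DCADDCADDCDCD ⇒ DC·AD·DB·DC·DC·AD·DB·DC·DC·AD·DC·AD·DC
    A ↦ DB
    C ↦ AD
    D ↦ DC
    B ↦ D  (constrained at step 0)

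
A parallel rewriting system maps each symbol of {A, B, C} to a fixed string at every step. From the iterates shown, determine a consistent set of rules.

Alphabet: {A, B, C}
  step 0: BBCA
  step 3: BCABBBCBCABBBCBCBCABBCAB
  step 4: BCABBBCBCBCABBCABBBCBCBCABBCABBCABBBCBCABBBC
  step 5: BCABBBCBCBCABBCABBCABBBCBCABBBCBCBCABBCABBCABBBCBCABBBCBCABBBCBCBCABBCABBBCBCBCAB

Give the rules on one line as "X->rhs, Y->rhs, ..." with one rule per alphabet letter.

  step 4 ⇒ step 5: BCABBBCBCBCABBCABBBCBCBCABBCABBCABBBCBCABBBC ⇒ BC·AB·B·BC·BC·BC·AB·BC·AB·BC·AB·B·BC·BC·AB·B·BC·BC·BC·AB·BC·AB·BC·AB·B·BC·BC·AB·B·BC·BC·AB·B·BC·BC·BC·AB·BC·AB·B·BC·BC·BC·AB
    A ↦ B
    B ↦ BC
    C ↦ AB

A->B, B->BC, C->AB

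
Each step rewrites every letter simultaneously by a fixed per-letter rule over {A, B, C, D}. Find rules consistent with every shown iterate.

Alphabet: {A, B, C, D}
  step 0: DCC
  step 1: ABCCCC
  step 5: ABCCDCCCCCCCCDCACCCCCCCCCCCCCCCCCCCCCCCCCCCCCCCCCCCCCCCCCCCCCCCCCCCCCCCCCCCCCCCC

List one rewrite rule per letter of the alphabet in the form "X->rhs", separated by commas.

A->D, B->CA, C->CC, D->AB

  step 0 ⇒ step 1: DCC ⇒ AB·CC·CC
    C ↦ CC
    D ↦ AB
    A ↦ D  (constrained at step 1)
    B ↦ CA  (constrained at step 1)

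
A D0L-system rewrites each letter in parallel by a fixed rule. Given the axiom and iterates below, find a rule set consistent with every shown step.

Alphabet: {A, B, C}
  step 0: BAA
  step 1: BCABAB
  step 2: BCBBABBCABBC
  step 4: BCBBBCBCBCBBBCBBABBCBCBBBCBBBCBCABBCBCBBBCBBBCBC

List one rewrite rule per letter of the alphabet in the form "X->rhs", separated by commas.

A->AB, B->BC, C->BB

  step 1 ⇒ step 2: BCABAB ⇒ BC·BB·AB·BC·AB·BC
    A ↦ AB
    B ↦ BC
    C ↦ BB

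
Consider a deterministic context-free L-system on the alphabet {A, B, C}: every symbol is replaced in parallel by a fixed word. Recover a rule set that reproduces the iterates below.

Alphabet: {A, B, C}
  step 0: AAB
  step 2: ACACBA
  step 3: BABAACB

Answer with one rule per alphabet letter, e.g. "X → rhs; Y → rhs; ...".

  step 2 ⇒ step 3: ACACBA ⇒ B·A·B·A·AC·B
    A ↦ B
    B ↦ AC
    C ↦ A

A->B, B->AC, C->A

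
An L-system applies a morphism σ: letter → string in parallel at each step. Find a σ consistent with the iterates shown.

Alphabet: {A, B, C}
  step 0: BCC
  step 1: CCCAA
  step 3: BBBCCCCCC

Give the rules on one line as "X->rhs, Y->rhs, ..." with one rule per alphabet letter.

  step 0 ⇒ step 1: BCC ⇒ CCC·A·A
    B ↦ CCC
    C ↦ A
    A ↦ B  (constrained at step 1)

A->B, B->CCC, C->A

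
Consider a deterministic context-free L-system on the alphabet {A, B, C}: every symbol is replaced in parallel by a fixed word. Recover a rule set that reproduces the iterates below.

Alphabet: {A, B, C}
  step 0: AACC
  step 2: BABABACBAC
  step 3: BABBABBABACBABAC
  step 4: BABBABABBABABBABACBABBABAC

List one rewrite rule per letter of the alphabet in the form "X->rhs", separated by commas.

A->B, B->BA, C->AC

  step 3 ⇒ step 4: BABBABBABACBABAC ⇒ BA·B·BA·BA·B·BA·BA·B·BA·B·AC·BA·B·BA·B·AC
    A ↦ B
    B ↦ BA
    C ↦ AC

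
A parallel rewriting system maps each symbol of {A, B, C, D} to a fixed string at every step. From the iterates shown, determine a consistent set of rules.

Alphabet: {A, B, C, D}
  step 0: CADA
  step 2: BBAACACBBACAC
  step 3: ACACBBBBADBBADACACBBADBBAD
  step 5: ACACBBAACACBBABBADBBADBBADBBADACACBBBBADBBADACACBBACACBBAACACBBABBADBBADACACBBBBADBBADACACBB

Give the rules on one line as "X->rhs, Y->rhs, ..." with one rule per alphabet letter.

  step 2 ⇒ step 3: BBAACACBBACAC ⇒ AC·AC·BB·BB·AD·BB·AD·AC·AC·BB·AD·BB·AD
    A ↦ BB
    B ↦ AC
    C ↦ AD
    D ↦ A  (constrained at step 0)

A->BB, B->AC, C->AD, D->A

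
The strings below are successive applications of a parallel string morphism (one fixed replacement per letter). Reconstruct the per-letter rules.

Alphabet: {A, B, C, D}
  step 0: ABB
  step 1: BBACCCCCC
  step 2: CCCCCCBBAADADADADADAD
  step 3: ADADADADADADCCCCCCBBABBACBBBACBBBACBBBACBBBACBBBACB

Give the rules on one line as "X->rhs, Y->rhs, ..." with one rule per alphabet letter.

  step 2 ⇒ step 3: CCCCCCBBAADADADADADAD ⇒ AD·AD·AD·AD·AD·AD·CCC·CCC·BBA·BBA·CB·BBA·CB·BBA·CB·BBA·CB·BBA·CB·BBA·CB
    A ↦ BBA
    B ↦ CCC
    C ↦ AD
    D ↦ CB

A->BBA, B->CCC, C->AD, D->CB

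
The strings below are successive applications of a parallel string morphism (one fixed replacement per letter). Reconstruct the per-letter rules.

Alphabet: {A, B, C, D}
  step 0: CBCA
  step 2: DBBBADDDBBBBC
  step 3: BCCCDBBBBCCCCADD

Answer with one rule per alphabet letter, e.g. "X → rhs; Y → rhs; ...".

  step 2 ⇒ step 3: DBBBADDDBBBBC ⇒ B·C·C·C·DB·B·B·B·C·C·C·C·ADD
    A ↦ DB
    B ↦ C
    C ↦ ADD
    D ↦ B

A->DB, B->C, C->ADD, D->B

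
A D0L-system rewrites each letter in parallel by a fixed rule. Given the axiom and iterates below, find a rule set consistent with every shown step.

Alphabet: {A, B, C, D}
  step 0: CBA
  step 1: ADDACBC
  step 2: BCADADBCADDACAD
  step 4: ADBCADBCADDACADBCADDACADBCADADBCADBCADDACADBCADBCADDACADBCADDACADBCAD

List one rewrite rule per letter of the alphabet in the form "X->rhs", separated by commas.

  step 1 ⇒ step 2: ADDACBC ⇒ BC·AD·AD·BC·AD·DAC·AD
    A ↦ BC
    B ↦ DAC
    C ↦ AD
    D ↦ AD

A->BC, B->DAC, C->AD, D->AD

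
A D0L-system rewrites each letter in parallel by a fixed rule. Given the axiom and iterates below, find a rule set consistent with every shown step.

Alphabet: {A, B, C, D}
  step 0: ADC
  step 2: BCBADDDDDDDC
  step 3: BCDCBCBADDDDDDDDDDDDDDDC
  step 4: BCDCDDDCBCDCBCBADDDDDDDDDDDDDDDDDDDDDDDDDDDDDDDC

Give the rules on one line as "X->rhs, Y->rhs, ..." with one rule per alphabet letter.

A->BA, B->BC, C->DC, D->DD

  step 3 ⇒ step 4: BCDCBCBADDDDDDDDDDDDDDDC ⇒ BC·DC·DD·DC·BC·DC·BC·BA·DD·DD·DD·DD·DD·DD·DD·DD·DD·DD·DD·DD·DD·DD·DD·DC
    A ↦ BA
    B ↦ BC
    C ↦ DC
    D ↦ DD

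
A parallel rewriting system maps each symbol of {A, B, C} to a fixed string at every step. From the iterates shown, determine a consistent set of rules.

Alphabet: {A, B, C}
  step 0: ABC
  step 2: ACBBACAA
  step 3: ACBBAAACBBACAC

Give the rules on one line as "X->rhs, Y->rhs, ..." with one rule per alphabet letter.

  step 2 ⇒ step 3: ACBBACAA ⇒ AC·BB·A·A·AC·BB·AC·AC
    A ↦ AC
    B ↦ A
    C ↦ BB

A->AC, B->A, C->BB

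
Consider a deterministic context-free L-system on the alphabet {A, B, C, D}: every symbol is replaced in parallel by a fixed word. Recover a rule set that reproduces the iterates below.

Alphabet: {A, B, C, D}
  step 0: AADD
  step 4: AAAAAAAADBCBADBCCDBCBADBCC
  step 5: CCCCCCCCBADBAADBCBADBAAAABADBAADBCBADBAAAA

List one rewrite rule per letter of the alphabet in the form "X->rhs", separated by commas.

  step 4 ⇒ step 5: AAAAAAAADBCBADBCCDBCBADBCC ⇒ C·C·C·C·C·C·C·C·BA·DB·AA·DB·C·BA·DB·AA·AA·BA·DB·AA·DB·C·BA·DB·AA·AA
    A ↦ C
    B ↦ DB
    C ↦ AA
    D ↦ BA

A->C, B->DB, C->AA, D->BA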